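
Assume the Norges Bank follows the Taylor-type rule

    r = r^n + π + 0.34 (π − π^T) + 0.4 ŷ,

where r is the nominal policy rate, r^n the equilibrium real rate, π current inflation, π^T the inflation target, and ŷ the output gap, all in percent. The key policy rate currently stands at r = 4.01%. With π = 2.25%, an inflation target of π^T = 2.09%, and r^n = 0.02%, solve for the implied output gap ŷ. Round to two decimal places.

4.21%

0.4 ŷ = 4.01 − 0.02 − 2.25 − 0.34 × (2.25 − 2.09) = 1.6856
ŷ = 1.6856 / 0.4 = 4.21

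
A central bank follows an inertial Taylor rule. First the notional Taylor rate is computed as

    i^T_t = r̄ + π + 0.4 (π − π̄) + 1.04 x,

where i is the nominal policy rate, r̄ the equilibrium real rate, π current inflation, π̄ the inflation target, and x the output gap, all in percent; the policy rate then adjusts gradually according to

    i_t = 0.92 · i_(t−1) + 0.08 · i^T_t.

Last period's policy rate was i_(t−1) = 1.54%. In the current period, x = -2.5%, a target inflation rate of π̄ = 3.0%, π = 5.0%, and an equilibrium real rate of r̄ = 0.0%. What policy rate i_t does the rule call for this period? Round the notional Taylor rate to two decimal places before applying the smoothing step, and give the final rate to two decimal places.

i^T_t = 0.0 + 5.0 + 0.4 × (5.0 − 3.0) + 1.04 × (-2.5)
   = 0.0 + 5 + 0.8 − 2.6 = 3.20
i_t = 0.92 × 1.54 + 0.08 × 3.20 = 1.4168 + 0.256 = 1.67

1.67%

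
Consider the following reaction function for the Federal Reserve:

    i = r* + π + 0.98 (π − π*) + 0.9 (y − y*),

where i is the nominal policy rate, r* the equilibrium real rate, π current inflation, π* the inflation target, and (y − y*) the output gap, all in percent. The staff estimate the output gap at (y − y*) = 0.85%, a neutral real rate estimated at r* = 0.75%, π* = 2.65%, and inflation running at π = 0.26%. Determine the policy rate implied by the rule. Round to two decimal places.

i = 0.75 + 0.26 + 0.98 × (0.26 − 2.65) + 0.9 × 0.85
   = 0.75 + 0.26 − 2.3422 + 0.765 = -0.57

-0.57%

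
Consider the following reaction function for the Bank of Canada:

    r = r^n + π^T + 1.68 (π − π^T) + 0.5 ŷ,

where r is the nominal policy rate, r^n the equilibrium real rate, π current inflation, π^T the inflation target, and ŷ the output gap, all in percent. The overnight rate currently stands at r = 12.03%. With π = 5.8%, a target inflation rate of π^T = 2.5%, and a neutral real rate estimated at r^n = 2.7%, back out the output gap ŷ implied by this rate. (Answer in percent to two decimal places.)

2.57%

0.5 ŷ = 12.03 − 2.7 − 2.5 − 1.68 × (5.8 − 2.5) = 1.286
ŷ = 1.286 / 0.5 = 2.57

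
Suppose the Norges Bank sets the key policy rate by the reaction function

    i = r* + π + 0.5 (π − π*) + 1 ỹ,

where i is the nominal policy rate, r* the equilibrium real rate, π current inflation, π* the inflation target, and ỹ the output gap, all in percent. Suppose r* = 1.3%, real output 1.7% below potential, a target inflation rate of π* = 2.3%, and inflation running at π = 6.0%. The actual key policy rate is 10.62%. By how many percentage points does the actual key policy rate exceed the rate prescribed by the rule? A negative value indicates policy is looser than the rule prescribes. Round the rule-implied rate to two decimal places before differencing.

3.17 pp

Output 1.7% below potential → ỹ = -1.7.
i = 1.3 + 6.0 + 0.5 × (6.0 − 2.3) + 1 × (-1.7)
   = 1.3 + 6 + 1.85 − 1.7 = 7.45
Deviation = 10.62 − 7.45 = 3.17 pp.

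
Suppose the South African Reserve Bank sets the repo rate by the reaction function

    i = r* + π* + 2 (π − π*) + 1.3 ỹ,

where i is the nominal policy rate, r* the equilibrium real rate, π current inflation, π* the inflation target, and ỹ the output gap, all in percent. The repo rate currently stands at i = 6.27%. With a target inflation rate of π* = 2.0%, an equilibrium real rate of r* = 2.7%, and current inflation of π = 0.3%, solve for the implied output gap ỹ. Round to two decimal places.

3.82%

1.3 ỹ = 6.27 − 2.7 − 2.0 − 2 × (0.3 − 2.0) = 4.97
ỹ = 4.97 / 1.3 = 3.82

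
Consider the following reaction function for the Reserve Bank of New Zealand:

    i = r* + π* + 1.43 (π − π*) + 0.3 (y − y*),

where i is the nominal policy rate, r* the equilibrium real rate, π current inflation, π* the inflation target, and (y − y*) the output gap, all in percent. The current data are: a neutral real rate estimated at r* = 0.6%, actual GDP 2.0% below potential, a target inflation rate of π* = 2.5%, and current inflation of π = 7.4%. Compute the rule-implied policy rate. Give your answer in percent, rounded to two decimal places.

9.51%

Output 2.0% below potential → (y − y*) = -2.0.
i = 0.6 + 2.5 + 1.43 × (7.4 − 2.5) + 0.3 × (-2.0)
   = 0.6 + 2.5 + 7.007 − 0.6 = 9.51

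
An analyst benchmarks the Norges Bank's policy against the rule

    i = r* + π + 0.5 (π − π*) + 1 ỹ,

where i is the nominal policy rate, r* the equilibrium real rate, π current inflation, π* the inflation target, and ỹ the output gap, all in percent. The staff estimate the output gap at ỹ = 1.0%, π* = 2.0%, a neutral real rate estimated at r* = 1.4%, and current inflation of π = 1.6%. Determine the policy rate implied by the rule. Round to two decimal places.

i = 1.4 + 1.6 + 0.5 × (1.6 − 2.0) + 1 × 1.0
   = 1.4 + 1.6 − 0.2 + 1 = 3.80

3.80%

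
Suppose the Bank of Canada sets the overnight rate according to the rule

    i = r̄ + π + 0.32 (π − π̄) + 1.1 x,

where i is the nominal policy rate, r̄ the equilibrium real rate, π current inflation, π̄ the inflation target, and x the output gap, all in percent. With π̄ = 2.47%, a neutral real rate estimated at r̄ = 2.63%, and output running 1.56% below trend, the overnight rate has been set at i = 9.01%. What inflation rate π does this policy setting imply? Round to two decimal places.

Output 1.56% below potential → x = -1.56.
Collecting π: i = r̄ + (1 + 0.32) π − 0.32 π̄ + 1.1 x
1.32 π = 9.01 − 2.63 + 0.32 × 2.47 − 1.1 × (-1.56) = 8.8864
π = 8.8864 / 1.32 = 6.73

6.73%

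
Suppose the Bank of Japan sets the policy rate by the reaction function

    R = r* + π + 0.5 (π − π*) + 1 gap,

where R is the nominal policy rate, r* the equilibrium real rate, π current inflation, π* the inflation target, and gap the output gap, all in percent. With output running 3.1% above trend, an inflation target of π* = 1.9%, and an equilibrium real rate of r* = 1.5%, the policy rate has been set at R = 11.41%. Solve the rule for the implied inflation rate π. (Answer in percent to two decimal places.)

5.17%

Output 3.1% above potential → gap = 3.1.
Collecting π: R = r* + (1 + 0.5) π − 0.5 π* + 1 gap
1.5 π = 11.41 − 1.5 + 0.5 × 1.9 − 1 × 3.1 = 7.76
π = 7.76 / 1.5 = 5.17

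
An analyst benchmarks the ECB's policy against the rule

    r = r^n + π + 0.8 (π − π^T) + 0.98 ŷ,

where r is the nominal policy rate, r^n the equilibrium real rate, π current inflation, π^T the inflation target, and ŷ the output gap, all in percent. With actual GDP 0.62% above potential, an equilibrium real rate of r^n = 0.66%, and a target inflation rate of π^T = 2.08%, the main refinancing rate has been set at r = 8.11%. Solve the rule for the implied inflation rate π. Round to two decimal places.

Output 0.62% above potential → ŷ = 0.62.
Collecting π: r = r^n + (1 + 0.8) π − 0.8 π^T + 0.98 ŷ
1.8 π = 8.11 − 0.66 + 0.8 × 2.08 − 0.98 × 0.62 = 8.5064
π = 8.5064 / 1.8 = 4.73

4.73%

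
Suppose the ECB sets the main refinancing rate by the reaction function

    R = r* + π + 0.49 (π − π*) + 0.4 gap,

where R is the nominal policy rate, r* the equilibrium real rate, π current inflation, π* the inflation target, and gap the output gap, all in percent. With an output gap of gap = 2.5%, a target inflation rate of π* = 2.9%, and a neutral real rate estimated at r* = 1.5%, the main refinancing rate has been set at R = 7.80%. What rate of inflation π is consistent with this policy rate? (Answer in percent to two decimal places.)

Collecting π: R = r* + (1 + 0.49) π − 0.49 π* + 0.4 gap
1.49 π = 7.80 − 1.5 + 0.49 × 2.9 − 0.4 × 2.5 = 6.721
π = 6.721 / 1.49 = 4.51

4.51%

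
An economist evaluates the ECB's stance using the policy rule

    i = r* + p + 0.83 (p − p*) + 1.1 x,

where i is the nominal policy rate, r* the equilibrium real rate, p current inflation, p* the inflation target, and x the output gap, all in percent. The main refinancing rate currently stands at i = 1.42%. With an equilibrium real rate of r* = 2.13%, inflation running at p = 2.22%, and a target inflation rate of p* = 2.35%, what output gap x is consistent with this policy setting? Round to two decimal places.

1.1 x = 1.42 − 2.13 − 2.22 − 0.83 × (2.22 − 2.35) = -2.8221
x = -2.8221 / 1.1 = -2.57

-2.57%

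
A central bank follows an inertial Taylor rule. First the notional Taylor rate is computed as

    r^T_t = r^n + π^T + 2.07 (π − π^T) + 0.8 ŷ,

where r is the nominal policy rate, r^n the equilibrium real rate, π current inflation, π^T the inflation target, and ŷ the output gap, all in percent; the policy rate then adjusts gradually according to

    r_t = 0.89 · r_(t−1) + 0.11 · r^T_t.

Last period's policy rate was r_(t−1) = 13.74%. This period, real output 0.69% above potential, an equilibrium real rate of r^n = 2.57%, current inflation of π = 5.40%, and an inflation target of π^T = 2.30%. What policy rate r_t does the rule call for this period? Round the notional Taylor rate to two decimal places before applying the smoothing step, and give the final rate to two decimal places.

13.53%

Output 0.69% above potential → ŷ = 0.69.
r^T_t = 2.57 + 2.30 + 2.07 × (5.40 − 2.30) + 0.8 × 0.69
   = 2.57 + 2.3 + 6.417 + 0.552 = 11.84
r_t = 0.89 × 13.74 + 0.11 × 11.84 = 12.2286 + 1.3024 = 13.53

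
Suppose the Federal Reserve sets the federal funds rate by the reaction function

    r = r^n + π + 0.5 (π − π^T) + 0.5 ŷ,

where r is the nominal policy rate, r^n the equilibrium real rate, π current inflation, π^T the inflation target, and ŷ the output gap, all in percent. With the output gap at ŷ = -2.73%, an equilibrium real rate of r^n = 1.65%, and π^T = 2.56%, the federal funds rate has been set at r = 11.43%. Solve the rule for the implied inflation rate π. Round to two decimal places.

8.28%

Collecting π: r = r^n + (1 + 0.5) π − 0.5 π^T + 0.5 ŷ
1.5 π = 11.43 − 1.65 + 0.5 × 2.56 − 0.5 × (-2.73) = 12.425
π = 12.425 / 1.5 = 8.28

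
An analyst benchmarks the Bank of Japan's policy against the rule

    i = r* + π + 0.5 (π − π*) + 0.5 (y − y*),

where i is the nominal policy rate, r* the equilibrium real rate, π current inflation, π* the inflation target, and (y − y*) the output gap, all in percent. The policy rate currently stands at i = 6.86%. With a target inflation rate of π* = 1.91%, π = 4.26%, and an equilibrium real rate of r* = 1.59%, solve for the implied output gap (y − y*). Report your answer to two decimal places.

0.5 (y − y*) = 6.86 − 1.59 − 4.26 − 0.5 × (4.26 − 1.91) = -0.165
(y − y*) = -0.165 / 0.5 = -0.33

-0.33%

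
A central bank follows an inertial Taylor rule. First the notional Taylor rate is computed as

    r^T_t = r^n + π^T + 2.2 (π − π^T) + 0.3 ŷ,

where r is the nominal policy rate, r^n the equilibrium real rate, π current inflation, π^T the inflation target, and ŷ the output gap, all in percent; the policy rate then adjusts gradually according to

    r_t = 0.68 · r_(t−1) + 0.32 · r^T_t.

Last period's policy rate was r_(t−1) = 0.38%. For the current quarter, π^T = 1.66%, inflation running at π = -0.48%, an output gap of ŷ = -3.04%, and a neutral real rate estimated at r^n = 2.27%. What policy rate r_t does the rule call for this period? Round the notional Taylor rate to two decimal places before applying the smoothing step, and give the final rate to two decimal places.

-0.28%

r^T_t = 2.27 + 1.66 + 2.2 × (-0.48 − 1.66) + 0.3 × (-3.04)
   = 2.27 + 1.66 − 4.708 − 0.912 = -1.69
r_t = 0.68 × 0.38 + 0.32 × (-1.69) = 0.2584 − 0.5408 = -0.28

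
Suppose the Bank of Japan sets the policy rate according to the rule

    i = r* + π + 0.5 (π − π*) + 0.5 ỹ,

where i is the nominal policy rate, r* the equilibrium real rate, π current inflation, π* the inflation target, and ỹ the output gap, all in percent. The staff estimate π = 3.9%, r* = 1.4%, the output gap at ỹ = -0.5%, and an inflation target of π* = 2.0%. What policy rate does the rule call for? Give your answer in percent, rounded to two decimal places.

6.00%

i = 1.4 + 3.9 + 0.5 × (3.9 − 2.0) + 0.5 × (-0.5)
   = 1.4 + 3.9 + 0.95 − 0.25 = 6.00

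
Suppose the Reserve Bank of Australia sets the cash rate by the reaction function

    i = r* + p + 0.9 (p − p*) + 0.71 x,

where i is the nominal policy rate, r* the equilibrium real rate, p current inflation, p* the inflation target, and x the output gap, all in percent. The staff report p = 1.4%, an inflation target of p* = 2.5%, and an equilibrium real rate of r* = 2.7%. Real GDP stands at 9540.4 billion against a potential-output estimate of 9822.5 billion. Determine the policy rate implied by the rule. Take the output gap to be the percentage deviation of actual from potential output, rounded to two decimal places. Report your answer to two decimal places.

Output gap = 100 × (9540.4 − 9822.5) / 9822.5 = -2.87%.
i = 2.70 + 1.40 + 0.9 × (1.40 − 2.50) + 0.71 × (-2.87)
   = 2.70 + 1.4 − 0.99 − 2.0377 = 1.07

1.07%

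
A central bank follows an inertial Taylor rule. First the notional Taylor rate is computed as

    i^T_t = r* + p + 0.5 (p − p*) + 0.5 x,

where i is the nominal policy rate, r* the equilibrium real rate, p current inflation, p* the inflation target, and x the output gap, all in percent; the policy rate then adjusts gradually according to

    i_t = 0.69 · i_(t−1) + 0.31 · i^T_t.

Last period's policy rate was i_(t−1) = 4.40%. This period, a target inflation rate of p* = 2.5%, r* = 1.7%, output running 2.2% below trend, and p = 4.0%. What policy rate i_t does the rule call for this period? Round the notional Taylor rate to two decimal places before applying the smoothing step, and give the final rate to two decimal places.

Output 2.2% below potential → x = -2.2.
i^T_t = 1.7 + 4.0 + 0.5 × (4.0 − 2.5) + 0.5 × (-2.2)
   = 1.7 + 4 + 0.75 − 1.1 = 5.35
i_t = 0.69 × 4.40 + 0.31 × 5.35 = 3.036 + 1.6585 = 4.69

4.69%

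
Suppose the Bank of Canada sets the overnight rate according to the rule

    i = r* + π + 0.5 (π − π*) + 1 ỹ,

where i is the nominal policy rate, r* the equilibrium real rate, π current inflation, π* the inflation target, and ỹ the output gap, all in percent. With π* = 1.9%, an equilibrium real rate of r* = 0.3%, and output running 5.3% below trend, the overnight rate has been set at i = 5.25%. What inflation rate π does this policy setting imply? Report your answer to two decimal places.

7.47%

Output 5.3% below potential → ỹ = -5.3.
Collecting π: i = r* + (1 + 0.5) π − 0.5 π* + 1 ỹ
1.5 π = 5.25 − 0.3 + 0.5 × 1.9 − 1 × (-5.3) = 11.2
π = 11.2 / 1.5 = 7.47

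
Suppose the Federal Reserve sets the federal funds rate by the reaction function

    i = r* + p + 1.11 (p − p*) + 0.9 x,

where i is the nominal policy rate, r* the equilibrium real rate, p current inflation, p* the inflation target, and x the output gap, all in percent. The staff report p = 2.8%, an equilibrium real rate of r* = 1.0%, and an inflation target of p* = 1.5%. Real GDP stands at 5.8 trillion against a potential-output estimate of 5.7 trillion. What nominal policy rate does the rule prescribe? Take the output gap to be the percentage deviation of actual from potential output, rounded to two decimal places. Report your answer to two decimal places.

Output gap = 100 × (5.8 − 5.7) / 5.7 = 1.75%.
i = 1.00 + 2.80 + 1.11 × (2.80 − 1.50) + 0.9 × 1.75
   = 1.00 + 2.8 + 1.443 + 1.575 = 6.82

6.82%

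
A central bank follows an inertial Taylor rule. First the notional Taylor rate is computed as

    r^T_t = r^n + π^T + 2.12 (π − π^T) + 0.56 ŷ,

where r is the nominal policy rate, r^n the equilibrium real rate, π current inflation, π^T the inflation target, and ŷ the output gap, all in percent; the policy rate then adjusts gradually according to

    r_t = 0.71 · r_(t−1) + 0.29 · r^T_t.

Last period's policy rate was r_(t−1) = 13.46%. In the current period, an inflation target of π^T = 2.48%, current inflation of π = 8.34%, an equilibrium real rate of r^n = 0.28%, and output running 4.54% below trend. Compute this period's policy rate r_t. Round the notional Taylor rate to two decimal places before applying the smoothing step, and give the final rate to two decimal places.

Output 4.54% below potential → ŷ = -4.54.
r^T_t = 0.28 + 2.48 + 2.12 × (8.34 − 2.48) + 0.56 × (-4.54)
   = 0.28 + 2.48 + 12.4232 − 2.5424 = 12.64
r_t = 0.71 × 13.46 + 0.29 × 12.64 = 9.5566 + 3.6656 = 13.22

13.22%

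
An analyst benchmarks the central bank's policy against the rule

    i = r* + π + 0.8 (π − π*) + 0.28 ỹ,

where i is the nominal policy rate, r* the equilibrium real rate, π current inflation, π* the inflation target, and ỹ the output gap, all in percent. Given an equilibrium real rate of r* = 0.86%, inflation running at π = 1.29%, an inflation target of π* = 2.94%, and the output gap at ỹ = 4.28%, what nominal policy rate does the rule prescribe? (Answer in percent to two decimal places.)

i = 0.86 + 1.29 + 0.8 × (1.29 − 2.94) + 0.28 × 4.28
   = 0.86 + 1.29 − 1.32 + 1.1984 = 2.03

2.03%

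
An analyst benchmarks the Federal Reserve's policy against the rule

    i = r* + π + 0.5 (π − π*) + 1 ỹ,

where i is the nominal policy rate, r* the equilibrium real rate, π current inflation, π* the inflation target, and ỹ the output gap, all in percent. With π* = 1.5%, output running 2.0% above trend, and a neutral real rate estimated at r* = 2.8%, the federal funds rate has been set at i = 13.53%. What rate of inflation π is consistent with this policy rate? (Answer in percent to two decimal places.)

6.32%

Output 2.0% above potential → ỹ = 2.0.
Collecting π: i = r* + (1 + 0.5) π − 0.5 π* + 1 ỹ
1.5 π = 13.53 − 2.8 + 0.5 × 1.5 − 1 × 2.0 = 9.48
π = 9.48 / 1.5 = 6.32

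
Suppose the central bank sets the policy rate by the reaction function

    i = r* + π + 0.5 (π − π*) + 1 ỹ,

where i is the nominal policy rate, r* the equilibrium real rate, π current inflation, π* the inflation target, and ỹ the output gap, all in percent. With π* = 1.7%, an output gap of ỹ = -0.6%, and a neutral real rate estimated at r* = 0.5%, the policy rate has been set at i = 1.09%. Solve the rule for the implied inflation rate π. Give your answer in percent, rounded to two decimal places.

Collecting π: i = r* + (1 + 0.5) π − 0.5 π* + 1 ỹ
1.5 π = 1.09 − 0.5 + 0.5 × 1.7 − 1 × (-0.6) = 2.04
π = 2.04 / 1.5 = 1.36

1.36%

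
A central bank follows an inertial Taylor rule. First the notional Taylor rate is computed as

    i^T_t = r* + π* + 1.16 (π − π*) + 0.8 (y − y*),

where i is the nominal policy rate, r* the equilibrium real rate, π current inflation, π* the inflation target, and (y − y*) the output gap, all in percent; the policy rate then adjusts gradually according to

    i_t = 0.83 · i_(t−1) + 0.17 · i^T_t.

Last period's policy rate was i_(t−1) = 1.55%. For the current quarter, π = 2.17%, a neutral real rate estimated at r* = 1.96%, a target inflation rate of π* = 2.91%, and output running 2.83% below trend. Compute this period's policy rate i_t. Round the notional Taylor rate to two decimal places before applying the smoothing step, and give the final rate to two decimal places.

1.58%

Output 2.83% below potential → (y − y*) = -2.83.
i^T_t = 1.96 + 2.91 + 1.16 × (2.17 − 2.91) + 0.8 × (-2.83)
   = 1.96 + 2.91 − 0.8584 − 2.264 = 1.75
i_t = 0.83 × 1.55 + 0.17 × 1.75 = 1.2865 + 0.2975 = 1.58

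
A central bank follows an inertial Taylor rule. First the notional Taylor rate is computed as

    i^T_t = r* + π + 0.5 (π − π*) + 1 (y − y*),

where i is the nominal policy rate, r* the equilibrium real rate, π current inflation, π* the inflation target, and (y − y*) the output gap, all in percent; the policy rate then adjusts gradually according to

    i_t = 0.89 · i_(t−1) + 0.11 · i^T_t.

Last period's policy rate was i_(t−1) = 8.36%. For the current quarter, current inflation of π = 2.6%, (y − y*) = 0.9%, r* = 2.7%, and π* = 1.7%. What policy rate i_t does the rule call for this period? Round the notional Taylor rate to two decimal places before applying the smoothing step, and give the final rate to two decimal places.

i^T_t = 2.7 + 2.6 + 0.5 × (2.6 − 1.7) + 1 × 0.9
   = 2.7 + 2.6 + 0.45 + 0.9 = 6.65
i_t = 0.89 × 8.36 + 0.11 × 6.65 = 7.4404 + 0.7315 = 8.17

8.17%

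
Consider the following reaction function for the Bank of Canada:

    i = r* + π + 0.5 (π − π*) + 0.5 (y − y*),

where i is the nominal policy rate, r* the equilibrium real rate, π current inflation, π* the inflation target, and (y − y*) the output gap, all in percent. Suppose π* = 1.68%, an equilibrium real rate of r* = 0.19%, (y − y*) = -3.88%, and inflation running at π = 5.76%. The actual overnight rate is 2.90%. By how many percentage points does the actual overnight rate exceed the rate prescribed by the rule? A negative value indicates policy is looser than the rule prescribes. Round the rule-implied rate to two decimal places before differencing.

i = 0.19 + 5.76 + 0.5 × (5.76 − 1.68) + 0.5 × (-3.88)
   = 0.19 + 5.76 + 2.04 − 1.94 = 6.05
Deviation = 2.90 − 6.05 = -3.15 pp.

-3.15 pp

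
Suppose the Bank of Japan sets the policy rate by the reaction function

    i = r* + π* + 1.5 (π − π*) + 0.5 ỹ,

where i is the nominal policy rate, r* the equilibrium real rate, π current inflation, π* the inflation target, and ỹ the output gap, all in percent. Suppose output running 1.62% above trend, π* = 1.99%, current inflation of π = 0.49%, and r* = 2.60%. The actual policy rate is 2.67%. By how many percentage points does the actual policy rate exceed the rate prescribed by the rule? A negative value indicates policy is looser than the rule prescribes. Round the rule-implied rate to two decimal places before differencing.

-0.48 pp

Output 1.62% above potential → ỹ = 1.62.
i = 2.60 + 1.99 + 1.5 × (0.49 − 1.99) + 0.5 × 1.62
   = 2.60 + 1.99 − 2.25 + 0.81 = 3.15
Deviation = 2.67 − 3.15 = -0.48 pp.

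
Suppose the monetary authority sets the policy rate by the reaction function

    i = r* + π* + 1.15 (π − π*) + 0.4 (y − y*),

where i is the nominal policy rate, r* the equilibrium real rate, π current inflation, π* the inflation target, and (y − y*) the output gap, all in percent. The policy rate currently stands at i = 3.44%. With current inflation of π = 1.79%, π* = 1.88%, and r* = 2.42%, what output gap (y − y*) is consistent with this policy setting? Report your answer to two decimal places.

-1.89%

0.4 (y − y*) = 3.44 − 2.42 − 1.88 − 1.15 × (1.79 − 1.88) = -0.7565
(y − y*) = -0.7565 / 0.4 = -1.89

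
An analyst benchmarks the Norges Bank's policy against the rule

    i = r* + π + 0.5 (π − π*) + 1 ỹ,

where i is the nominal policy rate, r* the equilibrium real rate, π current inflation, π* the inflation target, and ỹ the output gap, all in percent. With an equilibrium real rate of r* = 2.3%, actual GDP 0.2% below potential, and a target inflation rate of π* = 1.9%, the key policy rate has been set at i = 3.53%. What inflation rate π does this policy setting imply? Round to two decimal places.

1.59%

Output 0.2% below potential → ỹ = -0.2.
Collecting π: i = r* + (1 + 0.5) π − 0.5 π* + 1 ỹ
1.5 π = 3.53 − 2.3 + 0.5 × 1.9 − 1 × (-0.2) = 2.38
π = 2.38 / 1.5 = 1.59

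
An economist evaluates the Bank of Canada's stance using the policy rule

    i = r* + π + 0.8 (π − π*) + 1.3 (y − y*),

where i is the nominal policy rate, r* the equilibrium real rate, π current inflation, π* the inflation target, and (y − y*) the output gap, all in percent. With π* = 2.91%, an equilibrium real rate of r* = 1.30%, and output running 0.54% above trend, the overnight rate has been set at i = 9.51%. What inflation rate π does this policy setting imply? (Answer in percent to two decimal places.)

5.46%

Output 0.54% above potential → (y − y*) = 0.54.
Collecting π: i = r* + (1 + 0.8) π − 0.8 π* + 1.3 (y − y*)
1.8 π = 9.51 − 1.30 + 0.8 × 2.91 − 1.3 × 0.54 = 9.836
π = 9.836 / 1.8 = 5.46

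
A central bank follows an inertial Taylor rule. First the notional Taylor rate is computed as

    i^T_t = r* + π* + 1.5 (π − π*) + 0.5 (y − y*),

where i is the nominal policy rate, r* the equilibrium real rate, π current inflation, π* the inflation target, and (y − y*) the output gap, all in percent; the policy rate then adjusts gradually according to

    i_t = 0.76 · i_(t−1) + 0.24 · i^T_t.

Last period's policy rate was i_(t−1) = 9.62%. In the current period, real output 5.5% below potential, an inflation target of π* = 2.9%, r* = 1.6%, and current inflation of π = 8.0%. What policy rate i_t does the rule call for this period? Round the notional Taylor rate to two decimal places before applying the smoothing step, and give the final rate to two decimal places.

9.57%

Output 5.5% below potential → (y − y*) = -5.5.
i^T_t = 1.6 + 2.9 + 1.5 × (8.0 − 2.9) + 0.5 × (-5.5)
   = 1.6 + 2.9 + 7.65 − 2.75 = 9.40
i_t = 0.76 × 9.62 + 0.24 × 9.40 = 7.3112 + 2.256 = 9.57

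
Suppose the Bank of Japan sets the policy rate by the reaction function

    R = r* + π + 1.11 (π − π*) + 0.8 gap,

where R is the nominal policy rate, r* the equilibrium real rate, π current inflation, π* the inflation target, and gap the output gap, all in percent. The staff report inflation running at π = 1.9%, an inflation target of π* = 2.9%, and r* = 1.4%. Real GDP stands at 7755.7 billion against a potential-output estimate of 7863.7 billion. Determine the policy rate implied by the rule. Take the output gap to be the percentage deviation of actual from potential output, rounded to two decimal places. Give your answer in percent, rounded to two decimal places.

1.09%

Output gap = 100 × (7755.7 − 7863.7) / 7863.7 = -1.37%.
R = 1.40 + 1.90 + 1.11 × (1.90 − 2.90) + 0.8 × (-1.37)
   = 1.40 + 1.9 − 1.11 − 1.096 = 1.09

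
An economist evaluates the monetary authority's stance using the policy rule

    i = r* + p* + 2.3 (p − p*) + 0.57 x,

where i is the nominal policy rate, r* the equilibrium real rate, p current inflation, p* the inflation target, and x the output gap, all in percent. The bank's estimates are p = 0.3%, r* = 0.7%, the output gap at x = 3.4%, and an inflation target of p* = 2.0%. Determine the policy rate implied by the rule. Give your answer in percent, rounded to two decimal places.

0.73%

i = 0.7 + 2.0 + 2.3 × (0.3 − 2.0) + 0.57 × 3.4
   = 0.7 + 2 − 3.91 + 1.938 = 0.73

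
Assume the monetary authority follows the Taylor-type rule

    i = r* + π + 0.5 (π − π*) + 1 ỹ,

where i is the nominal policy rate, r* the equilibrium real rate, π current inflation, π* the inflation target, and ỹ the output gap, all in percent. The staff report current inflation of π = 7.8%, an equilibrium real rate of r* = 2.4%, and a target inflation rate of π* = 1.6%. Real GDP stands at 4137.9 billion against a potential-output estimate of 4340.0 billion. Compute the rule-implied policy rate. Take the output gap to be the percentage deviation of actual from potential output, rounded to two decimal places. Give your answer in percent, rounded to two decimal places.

8.64%

Output gap = 100 × (4137.9 − 4340.0) / 4340.0 = -4.66%.
i = 2.40 + 7.80 + 0.5 × (7.80 − 1.60) + 1 × (-4.66)
   = 2.40 + 7.8 + 3.1 − 4.66 = 8.64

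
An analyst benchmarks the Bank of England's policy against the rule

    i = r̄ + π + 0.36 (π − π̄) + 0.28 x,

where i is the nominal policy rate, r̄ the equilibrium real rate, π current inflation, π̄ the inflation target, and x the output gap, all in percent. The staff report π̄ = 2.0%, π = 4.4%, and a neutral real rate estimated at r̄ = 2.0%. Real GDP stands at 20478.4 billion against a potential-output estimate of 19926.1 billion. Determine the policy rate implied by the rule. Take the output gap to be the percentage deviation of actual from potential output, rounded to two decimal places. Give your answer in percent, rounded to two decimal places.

8.04%

Output gap = 100 × (20478.4 − 19926.1) / 19926.1 = 2.77%.
i = 2.00 + 4.40 + 0.36 × (4.40 − 2.00) + 0.28 × 2.77
   = 2.00 + 4.4 + 0.864 + 0.7756 = 8.04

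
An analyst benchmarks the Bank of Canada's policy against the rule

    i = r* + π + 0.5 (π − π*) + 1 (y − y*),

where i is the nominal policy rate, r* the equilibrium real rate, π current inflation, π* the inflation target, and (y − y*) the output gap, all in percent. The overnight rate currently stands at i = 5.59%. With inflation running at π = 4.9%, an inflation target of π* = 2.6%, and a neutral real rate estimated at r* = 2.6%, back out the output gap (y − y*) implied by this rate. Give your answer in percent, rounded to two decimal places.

1 (y − y*) = 5.59 − 2.6 − 4.9 − 0.5 × (4.9 − 2.6) = -3.06
(y − y*) = -3.06 / 1 = -3.06

-3.06%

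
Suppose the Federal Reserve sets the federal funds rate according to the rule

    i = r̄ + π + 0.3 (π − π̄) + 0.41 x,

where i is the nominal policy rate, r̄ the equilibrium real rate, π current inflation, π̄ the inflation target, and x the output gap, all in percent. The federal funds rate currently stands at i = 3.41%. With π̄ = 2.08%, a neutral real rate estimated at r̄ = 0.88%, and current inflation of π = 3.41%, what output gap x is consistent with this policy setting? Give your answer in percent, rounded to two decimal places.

0.41 x = 3.41 − 0.88 − 3.41 − 0.3 × (3.41 − 2.08) = -1.279
x = -1.279 / 0.41 = -3.12

-3.12%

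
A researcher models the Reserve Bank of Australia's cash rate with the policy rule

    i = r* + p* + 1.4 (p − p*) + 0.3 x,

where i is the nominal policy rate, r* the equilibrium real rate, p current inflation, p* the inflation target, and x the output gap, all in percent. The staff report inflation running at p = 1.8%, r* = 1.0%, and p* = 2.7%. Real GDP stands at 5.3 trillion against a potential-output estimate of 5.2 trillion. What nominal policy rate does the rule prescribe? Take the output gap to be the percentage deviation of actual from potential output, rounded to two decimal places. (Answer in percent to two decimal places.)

3.02%

Output gap = 100 × (5.3 − 5.2) / 5.2 = 1.92%.
i = 1.00 + 2.70 + 1.4 × (1.80 − 2.70) + 0.3 × 1.92
   = 1.00 + 2.7 − 1.26 + 0.576 = 3.02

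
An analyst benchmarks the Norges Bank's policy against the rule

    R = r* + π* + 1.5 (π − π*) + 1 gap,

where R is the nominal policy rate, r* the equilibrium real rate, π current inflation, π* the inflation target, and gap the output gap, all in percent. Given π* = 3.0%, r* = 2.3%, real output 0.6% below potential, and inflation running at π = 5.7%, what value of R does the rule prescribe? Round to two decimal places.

Output 0.6% below potential → gap = -0.6.
R = 2.3 + 3.0 + 1.5 × (5.7 − 3.0) + 1 × (-0.6)
   = 2.3 + 3 + 4.05 − 0.6 = 8.75

8.75%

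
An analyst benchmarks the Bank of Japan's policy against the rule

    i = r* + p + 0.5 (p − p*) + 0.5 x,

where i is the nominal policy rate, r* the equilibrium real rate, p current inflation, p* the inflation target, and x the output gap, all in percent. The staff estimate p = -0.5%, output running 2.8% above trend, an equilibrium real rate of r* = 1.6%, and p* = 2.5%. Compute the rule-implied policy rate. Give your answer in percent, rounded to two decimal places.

1.00%

Output 2.8% above potential → x = 2.8.
i = 1.6 + (-0.5) + 0.5 × (-0.5 − 2.5) + 0.5 × 2.8
   = 1.6 − 0.5 − 1.5 + 1.4 = 1.00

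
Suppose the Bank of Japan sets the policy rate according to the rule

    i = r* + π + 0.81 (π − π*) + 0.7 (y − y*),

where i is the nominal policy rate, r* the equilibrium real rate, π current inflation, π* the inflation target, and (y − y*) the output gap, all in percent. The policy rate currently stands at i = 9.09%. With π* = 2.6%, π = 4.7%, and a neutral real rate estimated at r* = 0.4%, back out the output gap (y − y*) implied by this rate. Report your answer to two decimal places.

3.27%

0.7 (y − y*) = 9.09 − 0.4 − 4.7 − 0.81 × (4.7 − 2.6) = 2.289
(y − y*) = 2.289 / 0.7 = 3.27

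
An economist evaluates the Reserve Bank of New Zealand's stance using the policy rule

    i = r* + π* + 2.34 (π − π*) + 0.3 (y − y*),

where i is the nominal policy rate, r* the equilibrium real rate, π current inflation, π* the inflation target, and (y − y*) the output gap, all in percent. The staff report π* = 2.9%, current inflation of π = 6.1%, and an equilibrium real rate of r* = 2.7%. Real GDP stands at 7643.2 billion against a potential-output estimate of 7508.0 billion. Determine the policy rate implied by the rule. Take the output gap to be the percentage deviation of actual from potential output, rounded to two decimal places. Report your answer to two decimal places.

Output gap = 100 × (7643.2 − 7508.0) / 7508.0 = 1.80%.
i = 2.70 + 2.90 + 2.34 × (6.10 − 2.90) + 0.3 × 1.80
   = 2.70 + 2.9 + 7.488 + 0.54 = 13.63

13.63%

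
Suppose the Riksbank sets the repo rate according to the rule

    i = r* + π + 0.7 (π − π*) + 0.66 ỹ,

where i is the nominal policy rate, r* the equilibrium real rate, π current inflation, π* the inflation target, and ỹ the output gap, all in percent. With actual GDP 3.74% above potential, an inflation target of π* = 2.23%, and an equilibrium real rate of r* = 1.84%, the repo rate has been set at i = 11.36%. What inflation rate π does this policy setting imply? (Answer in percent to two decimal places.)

5.07%

Output 3.74% above potential → ỹ = 3.74.
Collecting π: i = r* + (1 + 0.7) π − 0.7 π* + 0.66 ỹ
1.7 π = 11.36 − 1.84 + 0.7 × 2.23 − 0.66 × 3.74 = 8.6126
π = 8.6126 / 1.7 = 5.07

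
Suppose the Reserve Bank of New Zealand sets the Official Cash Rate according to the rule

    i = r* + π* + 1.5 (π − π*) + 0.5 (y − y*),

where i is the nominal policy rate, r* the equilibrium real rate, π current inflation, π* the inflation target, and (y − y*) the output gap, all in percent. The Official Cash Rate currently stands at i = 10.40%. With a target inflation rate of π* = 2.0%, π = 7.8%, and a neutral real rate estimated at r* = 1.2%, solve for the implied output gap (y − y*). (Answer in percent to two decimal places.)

0.5 (y − y*) = 10.40 − 1.2 − 2.0 − 1.5 × (7.8 − 2.0) = -1.5
(y − y*) = -1.5 / 0.5 = -3.00

-3.00%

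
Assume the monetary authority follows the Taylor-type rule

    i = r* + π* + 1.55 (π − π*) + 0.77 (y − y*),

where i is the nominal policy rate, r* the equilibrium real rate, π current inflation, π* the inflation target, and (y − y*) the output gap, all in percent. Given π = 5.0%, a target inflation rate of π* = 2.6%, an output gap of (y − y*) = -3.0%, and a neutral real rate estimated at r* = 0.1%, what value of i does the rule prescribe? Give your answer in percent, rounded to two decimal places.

i = 0.1 + 2.6 + 1.55 × (5.0 − 2.6) + 0.77 × (-3.0)
   = 0.1 + 2.6 + 3.72 − 2.31 = 4.11

4.11%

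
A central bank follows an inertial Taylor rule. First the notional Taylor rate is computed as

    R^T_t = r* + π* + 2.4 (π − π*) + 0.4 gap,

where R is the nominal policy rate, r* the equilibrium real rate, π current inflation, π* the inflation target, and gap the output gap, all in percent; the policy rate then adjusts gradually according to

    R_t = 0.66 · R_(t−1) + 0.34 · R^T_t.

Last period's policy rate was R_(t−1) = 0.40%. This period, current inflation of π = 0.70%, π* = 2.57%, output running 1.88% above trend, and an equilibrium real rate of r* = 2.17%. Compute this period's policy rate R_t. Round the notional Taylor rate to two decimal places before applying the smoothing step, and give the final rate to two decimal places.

Output 1.88% above potential → gap = 1.88.
R^T_t = 2.17 + 2.57 + 2.4 × (0.70 − 2.57) + 0.4 × 1.88
   = 2.17 + 2.57 − 4.488 + 0.752 = 1.00
R_t = 0.66 × 0.40 + 0.34 × 1.00 = 0.264 + 0.34 = 0.60

0.60%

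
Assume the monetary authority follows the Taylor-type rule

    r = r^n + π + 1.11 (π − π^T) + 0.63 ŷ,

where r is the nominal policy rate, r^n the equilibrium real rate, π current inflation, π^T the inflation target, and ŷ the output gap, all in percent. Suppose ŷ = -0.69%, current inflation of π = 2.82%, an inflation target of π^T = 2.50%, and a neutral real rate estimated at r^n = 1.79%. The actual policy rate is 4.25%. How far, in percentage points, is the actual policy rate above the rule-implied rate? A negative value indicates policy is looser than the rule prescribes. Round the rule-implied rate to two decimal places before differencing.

r = 1.79 + 2.82 + 1.11 × (2.82 − 2.50) + 0.63 × (-0.69)
   = 1.79 + 2.82 + 0.3552 − 0.4347 = 4.53
Deviation = 4.25 − 4.53 = -0.28 pp.

-0.28 pp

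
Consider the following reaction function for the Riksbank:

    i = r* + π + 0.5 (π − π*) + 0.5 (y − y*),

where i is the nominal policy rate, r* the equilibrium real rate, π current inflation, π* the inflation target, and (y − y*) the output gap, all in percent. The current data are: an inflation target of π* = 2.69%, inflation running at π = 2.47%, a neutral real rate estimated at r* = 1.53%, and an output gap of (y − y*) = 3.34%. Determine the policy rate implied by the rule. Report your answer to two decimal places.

i = 1.53 + 2.47 + 0.5 × (2.47 − 2.69) + 0.5 × 3.34
   = 1.53 + 2.47 − 0.11 + 1.67 = 5.56

5.56%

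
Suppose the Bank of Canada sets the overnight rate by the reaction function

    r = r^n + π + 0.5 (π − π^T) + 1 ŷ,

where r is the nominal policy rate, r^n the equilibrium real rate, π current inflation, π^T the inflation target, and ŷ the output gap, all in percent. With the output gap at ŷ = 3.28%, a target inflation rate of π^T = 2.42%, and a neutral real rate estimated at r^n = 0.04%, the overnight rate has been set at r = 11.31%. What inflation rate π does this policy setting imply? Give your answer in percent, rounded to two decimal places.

Collecting π: r = r^n + (1 + 0.5) π − 0.5 π^T + 1 ŷ
1.5 π = 11.31 − 0.04 + 0.5 × 2.42 − 1 × 3.28 = 9.2
π = 9.2 / 1.5 = 6.13

6.13%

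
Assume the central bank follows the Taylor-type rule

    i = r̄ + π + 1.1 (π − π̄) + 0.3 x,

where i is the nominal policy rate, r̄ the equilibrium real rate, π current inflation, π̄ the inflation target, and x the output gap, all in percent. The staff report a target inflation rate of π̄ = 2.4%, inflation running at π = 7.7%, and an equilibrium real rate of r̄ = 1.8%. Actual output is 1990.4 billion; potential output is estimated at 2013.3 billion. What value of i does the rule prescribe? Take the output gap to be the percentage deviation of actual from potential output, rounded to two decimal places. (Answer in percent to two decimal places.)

Output gap = 100 × (1990.4 − 2013.3) / 2013.3 = -1.14%.
i = 1.80 + 7.70 + 1.1 × (7.70 − 2.40) + 0.3 × (-1.14)
   = 1.80 + 7.7 + 5.83 − 0.342 = 14.99

14.99%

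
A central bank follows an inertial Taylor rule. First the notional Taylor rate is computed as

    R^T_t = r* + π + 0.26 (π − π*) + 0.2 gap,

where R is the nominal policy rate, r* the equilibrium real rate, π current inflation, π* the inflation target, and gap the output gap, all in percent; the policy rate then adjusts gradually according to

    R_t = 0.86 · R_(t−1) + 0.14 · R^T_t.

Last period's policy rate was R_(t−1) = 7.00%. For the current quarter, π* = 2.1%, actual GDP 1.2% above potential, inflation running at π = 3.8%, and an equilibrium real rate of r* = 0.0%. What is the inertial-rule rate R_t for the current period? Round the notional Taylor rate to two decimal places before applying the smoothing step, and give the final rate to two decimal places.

6.65%

Output 1.2% above potential → gap = 1.2.
R^T_t = 0.0 + 3.8 + 0.26 × (3.8 − 2.1) + 0.2 × 1.2
   = 0.0 + 3.8 + 0.442 + 0.24 = 4.48
R_t = 0.86 × 7.00 + 0.14 × 4.48 = 6.02 + 0.6272 = 6.65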